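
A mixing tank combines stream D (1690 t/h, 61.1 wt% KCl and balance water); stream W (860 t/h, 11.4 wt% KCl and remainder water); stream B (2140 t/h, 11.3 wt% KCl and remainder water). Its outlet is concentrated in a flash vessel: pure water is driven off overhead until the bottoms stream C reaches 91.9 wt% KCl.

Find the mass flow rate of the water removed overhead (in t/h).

3197 t/h

KCl entering = 1690×0.611 + 860×0.114 + 2140×0.113 = 1372.4 t/h.
All KCl reports to C, so C = 1372.4/0.919 = 1493.4 t/h.
Total feed = 4690 t/h; overhead = 4690 − 1493.4 = 3196.6 t/h.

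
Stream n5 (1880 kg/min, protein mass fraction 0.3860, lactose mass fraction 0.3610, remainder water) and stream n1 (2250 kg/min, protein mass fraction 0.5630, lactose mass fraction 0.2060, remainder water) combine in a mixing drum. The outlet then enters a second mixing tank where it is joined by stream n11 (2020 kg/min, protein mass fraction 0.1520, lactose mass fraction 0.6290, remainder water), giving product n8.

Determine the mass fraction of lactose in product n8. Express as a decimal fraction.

Overall, product flow = 6150 kg/min.
lactose in = 1880×0.361 + 2250×0.206 + 2020×0.629 = 2412.8 kg/min.
lactose fraction in n8 = 0.3923.

0.3923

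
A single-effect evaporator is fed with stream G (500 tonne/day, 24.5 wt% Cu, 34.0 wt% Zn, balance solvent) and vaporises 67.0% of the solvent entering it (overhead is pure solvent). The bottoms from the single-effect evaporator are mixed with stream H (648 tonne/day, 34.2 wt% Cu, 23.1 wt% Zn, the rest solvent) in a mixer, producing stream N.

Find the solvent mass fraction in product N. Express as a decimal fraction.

Vapour removed = 0.670×0.415×500 = 139.03 tonne/day; concentrate = 360.98 tonne/day.
solvent reaching the mixer = 68.475 (from concentrate) + 648×0.427 = 345.17 tonne/day.
Product flow = 360.98 + 648 = 1009 tonne/day; solvent fraction = 0.342.

0.342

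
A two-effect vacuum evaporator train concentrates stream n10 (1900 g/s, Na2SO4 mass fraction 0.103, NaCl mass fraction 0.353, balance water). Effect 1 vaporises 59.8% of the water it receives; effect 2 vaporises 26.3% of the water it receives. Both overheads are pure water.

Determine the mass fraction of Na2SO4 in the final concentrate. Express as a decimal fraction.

water in feed = 1900×0.544 = 1033.6 g/s.
After stage 1: water left = (1−0.598)×1033.6 = 415.51; stream total = 1281.9 g/s.
After stage 2: water left = (1−0.263)×415.51 = 306.23; final concentrate = 1172.6 g/s.
Na2SO4 fraction = 195.7/1172.6 = 0.167.

0.167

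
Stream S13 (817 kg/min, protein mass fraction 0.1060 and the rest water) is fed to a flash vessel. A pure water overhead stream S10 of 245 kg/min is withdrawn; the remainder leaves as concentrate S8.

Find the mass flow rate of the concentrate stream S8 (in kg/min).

Concentrate = 817 − 245 = 572 kg/min.

572 kg/min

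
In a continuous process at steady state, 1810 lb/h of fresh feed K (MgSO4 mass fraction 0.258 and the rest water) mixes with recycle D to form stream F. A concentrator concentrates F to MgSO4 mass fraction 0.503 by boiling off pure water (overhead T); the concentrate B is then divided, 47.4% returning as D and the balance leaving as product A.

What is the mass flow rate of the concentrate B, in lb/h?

1765 lb/h

Overall MgSO4 balance (none leaves overhead): MgSO4 in fresh feed = MgSO4 in product, i.e. 1810×0.258 = (1−0.474)·B·0.503.
B = 466.98/(0.503×0.526) = 1765 lb/h.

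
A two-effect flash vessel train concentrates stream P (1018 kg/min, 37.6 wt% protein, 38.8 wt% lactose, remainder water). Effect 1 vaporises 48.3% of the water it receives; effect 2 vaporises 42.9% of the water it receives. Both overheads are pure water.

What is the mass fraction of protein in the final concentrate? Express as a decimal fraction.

water in feed = 1018×0.236 = 240.25 kg/min.
After stage 1: water left = (1−0.483)×240.25 = 124.21; stream total = 901.96 kg/min.
After stage 2: water left = (1−0.429)×124.21 = 70.923; final concentrate = 848.67 kg/min.
protein fraction = 382.77/848.67 = 0.451.

0.451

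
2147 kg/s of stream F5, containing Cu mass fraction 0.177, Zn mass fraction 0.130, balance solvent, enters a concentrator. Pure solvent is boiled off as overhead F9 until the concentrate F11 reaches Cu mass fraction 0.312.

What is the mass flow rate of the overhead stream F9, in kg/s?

Cu is conserved: 2147×0.177 = 380.02 kg/s all reports to the concentrate.
Concentrate = 380.02/(target fraction) = 1218 kg/s.
Overhead = 2147 − 1218 = 928.99 kg/s.

929 kg/s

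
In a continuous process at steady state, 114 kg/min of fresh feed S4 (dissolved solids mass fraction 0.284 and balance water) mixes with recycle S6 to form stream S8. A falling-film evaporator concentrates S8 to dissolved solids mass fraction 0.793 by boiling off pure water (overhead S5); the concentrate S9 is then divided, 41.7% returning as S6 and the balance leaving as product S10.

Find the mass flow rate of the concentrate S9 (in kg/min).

70.03 kg/min

Overall dissolved solids balance (none leaves overhead): dissolved solids in fresh feed = dissolved solids in product, i.e. 114×0.284 = (1−0.417)·S9·0.793.
S9 = 32.376/(0.793×0.583) = 70.03 kg/min.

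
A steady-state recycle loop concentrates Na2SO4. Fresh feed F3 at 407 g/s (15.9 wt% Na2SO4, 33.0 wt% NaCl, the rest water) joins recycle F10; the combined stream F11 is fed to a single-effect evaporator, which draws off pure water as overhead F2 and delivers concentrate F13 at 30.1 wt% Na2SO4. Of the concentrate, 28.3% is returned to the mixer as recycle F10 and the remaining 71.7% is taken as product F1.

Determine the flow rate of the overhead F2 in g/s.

Overall Na2SO4 balance (none leaves overhead): Na2SO4 in fresh feed = Na2SO4 in product, i.e. 407×0.159 = (1−0.283)·F13·0.301.
F13 = 64.713/(0.301×0.717) = 299.85 g/s.
Recycle F10 = 0.283×299.85 = 84.858 g/s.
Combined feed F11 = 407 + 84.858 = 491.86 g/s.
Overhead F2 = F11 − F13 = 491.86 − 299.85 = 192.01 g/s.

192 g/s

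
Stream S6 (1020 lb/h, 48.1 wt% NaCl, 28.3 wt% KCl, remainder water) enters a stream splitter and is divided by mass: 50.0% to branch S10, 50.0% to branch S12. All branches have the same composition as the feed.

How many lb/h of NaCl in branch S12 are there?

Branch S12 total = 0.500×1020 = 510 lb/h.
NaCl in S12 = 0.481×510 = 245.31 lb/h.

245.3 lb/h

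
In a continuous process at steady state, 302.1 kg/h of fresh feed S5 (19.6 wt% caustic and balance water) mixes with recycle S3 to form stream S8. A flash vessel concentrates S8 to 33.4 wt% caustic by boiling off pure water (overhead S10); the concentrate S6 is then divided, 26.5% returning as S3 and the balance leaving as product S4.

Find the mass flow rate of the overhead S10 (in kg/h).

124.8 kg/h

Overall caustic balance (none leaves overhead): caustic in fresh feed = caustic in product, i.e. 302.1×0.196 = (1−0.265)·S6·0.334.
S6 = 59.212/(0.334×0.735) = 241.2 kg/h.
Recycle S3 = 0.265×241.2 = 63.917 kg/h.
Combined feed S8 = 302.1 + 63.917 = 366.02 kg/h.
Overhead S10 = S8 − S6 = 366.02 − 241.2 = 124.82 kg/h.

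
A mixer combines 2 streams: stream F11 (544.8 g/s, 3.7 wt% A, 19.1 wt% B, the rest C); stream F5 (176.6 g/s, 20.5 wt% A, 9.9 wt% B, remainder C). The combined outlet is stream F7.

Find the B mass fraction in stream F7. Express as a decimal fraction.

0.168

Total flow out = 544.8 + 176.6 = 721.4 g/s.
B in = 544.8×0.191 + 176.6×0.099 = 121.54 g/s.
B mass fraction in F7 = 121.54/721.4 = 0.168.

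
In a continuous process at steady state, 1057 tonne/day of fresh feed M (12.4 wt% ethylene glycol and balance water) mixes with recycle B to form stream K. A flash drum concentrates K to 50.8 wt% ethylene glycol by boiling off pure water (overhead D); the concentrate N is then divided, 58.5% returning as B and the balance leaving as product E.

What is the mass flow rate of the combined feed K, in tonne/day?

1421 tonne/day

Overall ethylene glycol balance (none leaves overhead): ethylene glycol in fresh feed = ethylene glycol in product, i.e. 1057×0.124 = (1−0.585)·N·0.508.
N = 131.07/(0.508×0.415) = 621.71 tonne/day.
Recycle B = 0.585×621.71 = 363.7 tonne/day.
Combined feed K = 1057 + 363.7 = 1420.7 tonne/day.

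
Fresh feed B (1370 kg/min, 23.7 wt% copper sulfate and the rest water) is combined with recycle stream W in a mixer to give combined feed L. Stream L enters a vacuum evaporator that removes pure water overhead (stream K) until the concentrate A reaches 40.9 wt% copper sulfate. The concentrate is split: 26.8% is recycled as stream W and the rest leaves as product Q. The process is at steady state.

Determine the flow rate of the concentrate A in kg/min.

1085 kg/min

Overall copper sulfate balance (none leaves overhead): copper sulfate in fresh feed = copper sulfate in product, i.e. 1370×0.237 = (1−0.268)·A·0.409.
A = 324.69/(0.409×0.732) = 1084.5 kg/min.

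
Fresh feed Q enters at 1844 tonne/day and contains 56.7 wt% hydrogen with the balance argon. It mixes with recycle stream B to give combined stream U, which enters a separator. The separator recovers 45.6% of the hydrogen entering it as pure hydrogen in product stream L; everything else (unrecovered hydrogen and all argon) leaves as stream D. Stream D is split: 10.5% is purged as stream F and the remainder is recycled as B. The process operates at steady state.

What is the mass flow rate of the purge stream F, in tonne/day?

914.8 tonne/day

argon enters only via Q and leaves only via the purge: 1844×0.433 = 0.105×(argon in D), and the separator passes all argon, so argon in U = argon in D = 7604.3 tonne/day.
hydrogen in U: m_A = 1844×0.567 + (1−0.105)·(1−0.456)·m_A, so m_A = 1045.5/0.5131 = 2037.6 tonne/day.
D = (1−0.456)×2037.6 + 7604.3 = 8712.8 tonne/day.
Purge F = 0.105×8712.8 = 914.84 tonne/day.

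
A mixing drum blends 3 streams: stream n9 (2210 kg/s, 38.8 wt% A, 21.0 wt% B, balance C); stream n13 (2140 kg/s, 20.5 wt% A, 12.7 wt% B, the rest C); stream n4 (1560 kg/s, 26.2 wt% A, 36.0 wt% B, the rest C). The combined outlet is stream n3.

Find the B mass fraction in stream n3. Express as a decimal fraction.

0.220

Total flow out = 2210 + 2140 + 1560 = 5910 kg/s.
B in = 2210×0.210 + 2140×0.127 + 1560×0.360 = 1297.5 kg/s.
B mass fraction in n3 = 1297.5/5910 = 0.220.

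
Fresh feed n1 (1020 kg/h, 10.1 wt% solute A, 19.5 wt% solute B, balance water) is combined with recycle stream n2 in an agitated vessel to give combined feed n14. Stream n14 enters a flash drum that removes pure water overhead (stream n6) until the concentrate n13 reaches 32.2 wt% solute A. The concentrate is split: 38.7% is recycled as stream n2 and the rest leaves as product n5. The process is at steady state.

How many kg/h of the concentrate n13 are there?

521.9 kg/h

Overall solute A balance (none leaves overhead): solute A in fresh feed = solute A in product, i.e. 1020×0.101 = (1−0.387)·n13·0.322.
n13 = 103.02/(0.322×0.613) = 521.92 kg/h.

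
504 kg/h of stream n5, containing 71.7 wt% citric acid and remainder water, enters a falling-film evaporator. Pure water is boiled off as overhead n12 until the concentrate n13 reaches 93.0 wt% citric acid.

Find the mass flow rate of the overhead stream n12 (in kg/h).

citric acid is conserved: 504×0.717 = 361.37 kg/h all reports to the concentrate.
Concentrate = 361.37/(target fraction) = 388.57 kg/h.
Overhead = 504 − 388.57 = 115.43 kg/h.

115.4 kg/h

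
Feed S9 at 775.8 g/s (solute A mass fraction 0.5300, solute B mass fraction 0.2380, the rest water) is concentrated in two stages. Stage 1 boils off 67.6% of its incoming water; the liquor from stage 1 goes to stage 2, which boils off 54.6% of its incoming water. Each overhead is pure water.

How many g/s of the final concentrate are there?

622.3 g/s

water in feed = 775.8×0.232 = 179.99 g/s.
After stage 1: water left = (1−0.676)×179.99 = 58.315; stream total = 654.13 g/s.
After stage 2: water left = (1−0.546)×58.315 = 26.475; final concentrate = 622.29 g/s.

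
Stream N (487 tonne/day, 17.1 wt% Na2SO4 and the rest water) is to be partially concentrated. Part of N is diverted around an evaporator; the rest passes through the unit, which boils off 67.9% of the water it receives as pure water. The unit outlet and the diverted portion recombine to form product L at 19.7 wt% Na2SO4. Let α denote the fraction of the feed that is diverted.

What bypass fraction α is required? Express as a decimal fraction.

All 487×0.171 = 83.277 tonne/day of Na2SO4 reaches L, so L = 83.277/0.197 = 422.73 tonne/day and vapour = 64.274 tonne/day.
The evaporator receives (1−α)·487 of feed at 0.829 water and removes 0.679 of that water:
0.679×0.829×(1−α)×487 = 64.274
(1−α) = 64.274/274.13 = 0.2345;  α = 0.7655.

0.766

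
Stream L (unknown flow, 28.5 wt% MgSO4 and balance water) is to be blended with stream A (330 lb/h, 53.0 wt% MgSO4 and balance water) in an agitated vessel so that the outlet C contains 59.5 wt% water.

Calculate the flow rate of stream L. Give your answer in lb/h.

343.8 lb/h

Let L be the unknown flow. Total out = 330 + L.
water balance: 155.1 + 0.715·L = 0.595·(330 + L)
(0.715 − 0.595)·L = 0.595×330 − 155.1 = 41.25
L = 41.25 / 0.120 = 343.75 lb/h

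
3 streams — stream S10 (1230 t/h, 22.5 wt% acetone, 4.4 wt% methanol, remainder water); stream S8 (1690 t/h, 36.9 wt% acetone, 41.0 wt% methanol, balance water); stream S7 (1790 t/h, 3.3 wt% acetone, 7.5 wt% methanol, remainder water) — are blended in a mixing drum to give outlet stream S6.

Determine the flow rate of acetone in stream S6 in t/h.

acetone out = acetone in = 1230×0.225 + 1690×0.369 + 1790×0.033 = 959.43 t/h.

959.4 t/h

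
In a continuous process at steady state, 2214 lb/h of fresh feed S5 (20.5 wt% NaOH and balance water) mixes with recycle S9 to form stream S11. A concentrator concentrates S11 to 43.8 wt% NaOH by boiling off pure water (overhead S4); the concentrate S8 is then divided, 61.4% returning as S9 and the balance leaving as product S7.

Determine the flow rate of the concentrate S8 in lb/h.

2685 lb/h

Overall NaOH balance (none leaves overhead): NaOH in fresh feed = NaOH in product, i.e. 2214×0.205 = (1−0.614)·S8·0.438.
S8 = 453.87/(0.438×0.386) = 2684.5 lb/h.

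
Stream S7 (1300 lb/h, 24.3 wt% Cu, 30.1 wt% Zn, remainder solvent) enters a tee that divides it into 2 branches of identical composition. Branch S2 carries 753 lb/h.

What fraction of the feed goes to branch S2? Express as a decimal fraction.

Fraction to S2 = 753/1300 = 0.5792.

0.579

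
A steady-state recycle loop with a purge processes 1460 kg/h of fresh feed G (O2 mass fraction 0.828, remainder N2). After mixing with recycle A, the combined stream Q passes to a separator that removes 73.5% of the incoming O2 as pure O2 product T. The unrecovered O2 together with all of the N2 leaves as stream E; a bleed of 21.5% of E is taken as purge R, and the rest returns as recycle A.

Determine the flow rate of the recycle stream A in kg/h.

N2 enters only via G and leaves only via the purge: 1460×0.172 = 0.215×(N2 in E), and the separator passes all N2, so N2 in Q = N2 in E = 1168 kg/h.
O2 in Q: m_A = 1460×0.828 + (1−0.215)·(1−0.735)·m_A, so m_A = 1208.9/0.7920 = 1526.4 kg/h.
E = (1−0.735)×1526.4 + 1168 = 1572.5 kg/h.
Recycle A = (1−0.215)×1572.5 = 1234.4 kg/h.

1234 kg/h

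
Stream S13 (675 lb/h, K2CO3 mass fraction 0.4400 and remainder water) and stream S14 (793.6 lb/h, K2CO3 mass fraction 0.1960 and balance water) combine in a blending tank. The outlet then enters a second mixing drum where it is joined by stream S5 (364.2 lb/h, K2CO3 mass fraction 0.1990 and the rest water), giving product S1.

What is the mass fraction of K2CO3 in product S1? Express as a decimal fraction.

0.2865

Overall, product flow = 1832.8 lb/h.
K2CO3 in = 675×0.440 + 793.6×0.196 + 364.2×0.199 = 525.02 lb/h.
K2CO3 fraction in S1 = 0.2865.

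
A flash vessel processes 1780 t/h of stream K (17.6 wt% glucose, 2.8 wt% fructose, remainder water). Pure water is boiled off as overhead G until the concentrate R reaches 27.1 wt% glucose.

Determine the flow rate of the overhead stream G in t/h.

glucose is conserved: 1780×0.176 = 313.28 t/h all reports to the concentrate.
Concentrate = 313.28/(target fraction) = 1156 t/h.
Overhead = 1780 − 1156 = 623.99 t/h.

624 t/h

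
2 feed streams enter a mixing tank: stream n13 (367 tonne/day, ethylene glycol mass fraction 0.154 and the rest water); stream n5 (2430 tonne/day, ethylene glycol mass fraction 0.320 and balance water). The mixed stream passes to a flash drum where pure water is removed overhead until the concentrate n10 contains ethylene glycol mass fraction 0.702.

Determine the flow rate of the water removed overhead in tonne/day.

ethylene glycol entering = 367×0.154 + 2430×0.320 = 834.12 tonne/day.
All ethylene glycol reports to n10, so n10 = 834.12/0.702 = 1188.2 tonne/day.
Total feed = 2797 tonne/day; overhead = 2797 − 1188.2 = 1608.8 tonne/day.

1609 tonne/day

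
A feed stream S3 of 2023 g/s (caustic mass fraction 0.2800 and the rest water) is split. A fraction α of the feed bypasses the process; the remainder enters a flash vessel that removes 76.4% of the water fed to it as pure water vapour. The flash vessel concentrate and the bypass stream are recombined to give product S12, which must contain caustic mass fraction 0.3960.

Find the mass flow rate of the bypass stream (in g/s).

All 2023×0.280 = 566.44 g/s of caustic reaches S12, so S12 = 566.44/0.396 = 1430.4 g/s and vapour = 592.6 g/s.
The evaporator receives (1−α)·2023 of feed at 0.720 water and removes 0.764 of that water:
0.764×0.720×(1−α)×2023 = 592.6
(1−α) = 592.6/1112.8 = 0.5325;  α = 0.4675.
Bypass flow = 0.4675×2023 = 945.71 g/s.

945.7 g/s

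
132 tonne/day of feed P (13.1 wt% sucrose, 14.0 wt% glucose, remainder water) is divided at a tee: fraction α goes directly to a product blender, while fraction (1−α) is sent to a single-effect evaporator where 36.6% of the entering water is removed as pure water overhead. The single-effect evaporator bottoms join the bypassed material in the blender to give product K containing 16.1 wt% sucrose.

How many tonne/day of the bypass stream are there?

39.81 tonne/day

All 132×0.131 = 17.292 tonne/day of sucrose reaches K, so K = 17.292/0.161 = 107.4 tonne/day and vapour = 24.596 tonne/day.
The evaporator receives (1−α)·132 of feed at 0.729 water and removes 0.366 of that water:
0.366×0.729×(1−α)×132 = 24.596
(1−α) = 24.596/35.219 = 0.6984;  α = 0.3016.
Bypass flow = 0.3016×132 = 39.815 tonne/day.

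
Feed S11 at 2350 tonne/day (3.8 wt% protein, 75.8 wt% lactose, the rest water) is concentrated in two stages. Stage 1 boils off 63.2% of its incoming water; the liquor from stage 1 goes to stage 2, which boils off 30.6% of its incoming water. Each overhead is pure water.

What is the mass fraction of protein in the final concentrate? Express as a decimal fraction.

0.0448

water in feed = 2350×0.204 = 479.4 tonne/day.
After stage 1: water left = (1−0.632)×479.4 = 176.42; stream total = 2047 tonne/day.
After stage 2: water left = (1−0.306)×176.42 = 122.43; final concentrate = 1993 tonne/day.
protein fraction = 89.3/1993 = 0.0448.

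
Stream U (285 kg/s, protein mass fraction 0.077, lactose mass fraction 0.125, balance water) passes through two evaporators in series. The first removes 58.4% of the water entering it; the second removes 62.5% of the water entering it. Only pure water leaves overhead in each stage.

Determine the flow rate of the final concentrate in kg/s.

93.05 kg/s

water in feed = 285×0.798 = 227.43 kg/s.
After stage 1: water left = (1−0.584)×227.43 = 94.611; stream total = 152.18 kg/s.
After stage 2: water left = (1−0.625)×94.611 = 35.479; final concentrate = 93.049 kg/s.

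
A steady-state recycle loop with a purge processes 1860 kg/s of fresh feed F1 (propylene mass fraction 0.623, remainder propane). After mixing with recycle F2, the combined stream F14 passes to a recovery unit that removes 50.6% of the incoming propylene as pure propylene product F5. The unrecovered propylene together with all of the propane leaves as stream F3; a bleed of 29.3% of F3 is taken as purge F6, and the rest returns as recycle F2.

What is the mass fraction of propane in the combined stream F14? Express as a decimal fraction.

0.573

propane enters only via F1 and leaves only via the purge: 1860×0.377 = 0.293×(propane in F3), and the recovery unit passes all propane, so propane in F14 = propane in F3 = 2393.2 kg/s.
propylene in F14: m_A = 1860×0.623 + (1−0.293)·(1−0.506)·m_A, so m_A = 1158.8/0.6507 = 1780.7 kg/s.
F14 = 1780.7 + 2393.2 = 4173.9 kg/s.
propane fraction in F14 = 2393.2/4173.9 = 0.573.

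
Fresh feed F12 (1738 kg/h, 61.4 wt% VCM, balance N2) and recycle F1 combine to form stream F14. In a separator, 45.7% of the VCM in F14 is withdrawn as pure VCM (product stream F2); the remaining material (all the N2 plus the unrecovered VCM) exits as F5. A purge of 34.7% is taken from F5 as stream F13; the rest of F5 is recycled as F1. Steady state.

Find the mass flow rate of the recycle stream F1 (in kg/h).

1849 kg/h

N2 enters only via F12 and leaves only via the purge: 1738×0.386 = 0.347×(N2 in F5), and the separator passes all N2, so N2 in F14 = N2 in F5 = 1933.3 kg/h.
VCM in F14: m_A = 1738×0.614 + (1−0.347)·(1−0.457)·m_A, so m_A = 1067.1/0.6454 = 1653.4 kg/h.
F5 = (1−0.457)×1653.4 + 1933.3 = 2831.1 kg/h.
Recycle F1 = (1−0.347)×2831.1 = 1848.7 kg/h.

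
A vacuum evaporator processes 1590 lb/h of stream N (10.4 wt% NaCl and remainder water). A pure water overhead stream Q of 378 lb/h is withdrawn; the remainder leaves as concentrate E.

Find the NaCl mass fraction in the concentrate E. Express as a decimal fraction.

0.136

NaCl is not removed: 1590×0.104 = 165.36 lb/h of NaCl enters E.
Concentrate = 1590 − 378 = 1212 lb/h.
Mass fraction = 165.36/1212 = 0.136.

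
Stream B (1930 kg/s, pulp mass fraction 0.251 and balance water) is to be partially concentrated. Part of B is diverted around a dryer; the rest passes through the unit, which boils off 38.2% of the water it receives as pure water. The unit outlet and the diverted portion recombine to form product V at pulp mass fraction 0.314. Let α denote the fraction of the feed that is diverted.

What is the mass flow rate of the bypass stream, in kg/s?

576.6 kg/s

All 1930×0.251 = 484.43 kg/s of pulp reaches V, so V = 484.43/0.314 = 1542.8 kg/s and vapour = 387.23 kg/s.
The evaporator receives (1−α)·1930 of feed at 0.749 water and removes 0.382 of that water:
0.382×0.749×(1−α)×1930 = 387.23
(1−α) = 387.23/552.21 = 0.7012;  α = 0.2988.
Bypass flow = 0.2988×1930 = 576.61 kg/s.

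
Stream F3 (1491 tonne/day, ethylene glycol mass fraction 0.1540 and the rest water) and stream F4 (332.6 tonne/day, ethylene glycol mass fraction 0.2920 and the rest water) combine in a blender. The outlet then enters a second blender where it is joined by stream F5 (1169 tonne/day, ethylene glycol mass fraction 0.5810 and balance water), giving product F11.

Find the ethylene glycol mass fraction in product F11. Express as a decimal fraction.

Overall, product flow = 2992.6 tonne/day.
ethylene glycol in = 1491×0.154 + 332.6×0.292 + 1169×0.581 = 1005.9 tonne/day.
ethylene glycol fraction in F11 = 0.3361.

0.3361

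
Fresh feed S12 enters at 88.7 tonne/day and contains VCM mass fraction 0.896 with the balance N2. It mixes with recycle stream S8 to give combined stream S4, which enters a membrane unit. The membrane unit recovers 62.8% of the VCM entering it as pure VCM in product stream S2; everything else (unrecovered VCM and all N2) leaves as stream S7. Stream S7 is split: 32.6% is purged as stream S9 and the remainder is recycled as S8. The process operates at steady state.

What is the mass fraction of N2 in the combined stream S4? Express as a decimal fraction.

0.211

N2 enters only via S12 and leaves only via the purge: 88.7×0.104 = 0.326×(N2 in S7), and the membrane unit passes all N2, so N2 in S4 = N2 in S7 = 28.297 tonne/day.
VCM in S4: m_A = 88.7×0.896 + (1−0.326)·(1−0.628)·m_A, so m_A = 79.475/0.7493 = 106.07 tonne/day.
S4 = 106.07 + 28.297 = 134.37 tonne/day.
N2 fraction in S4 = 28.297/134.37 = 0.211.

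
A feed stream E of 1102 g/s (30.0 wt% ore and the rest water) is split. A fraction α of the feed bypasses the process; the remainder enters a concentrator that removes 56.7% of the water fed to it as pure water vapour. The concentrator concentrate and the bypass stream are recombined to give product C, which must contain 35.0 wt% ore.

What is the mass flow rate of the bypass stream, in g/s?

705.4 g/s

All 1102×0.300 = 330.6 g/s of ore reaches C, so C = 330.6/0.350 = 944.57 g/s and vapour = 157.43 g/s.
The evaporator receives (1−α)·1102 of feed at 0.700 water and removes 0.567 of that water:
0.567×0.700×(1−α)×1102 = 157.43
(1−α) = 157.43/437.38 = 0.3599;  α = 0.6401.
Bypass flow = 0.6401×1102 = 705.35 g/s.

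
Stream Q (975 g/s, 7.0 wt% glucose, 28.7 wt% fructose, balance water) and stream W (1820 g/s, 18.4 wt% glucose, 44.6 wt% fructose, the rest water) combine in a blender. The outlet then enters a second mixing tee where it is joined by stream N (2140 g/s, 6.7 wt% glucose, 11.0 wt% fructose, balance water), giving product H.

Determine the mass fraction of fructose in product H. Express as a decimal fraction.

0.269

Overall, product flow = 4935 g/s.
fructose in = 975×0.287 + 1820×0.446 + 2140×0.110 = 1326.9 g/s.
fructose fraction in H = 0.269.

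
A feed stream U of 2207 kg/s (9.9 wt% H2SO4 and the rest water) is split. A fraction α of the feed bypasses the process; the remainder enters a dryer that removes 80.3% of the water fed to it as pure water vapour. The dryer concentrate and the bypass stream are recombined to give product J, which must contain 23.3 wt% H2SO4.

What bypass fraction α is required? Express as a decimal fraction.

All 2207×0.099 = 218.49 kg/s of H2SO4 reaches J, so J = 218.49/0.233 = 937.74 kg/s and vapour = 1269.3 kg/s.
The evaporator receives (1−α)·2207 of feed at 0.901 water and removes 0.803 of that water:
0.803×0.901×(1−α)×2207 = 1269.3
(1−α) = 1269.3/1596.8 = 0.7949;  α = 0.2051.

0.205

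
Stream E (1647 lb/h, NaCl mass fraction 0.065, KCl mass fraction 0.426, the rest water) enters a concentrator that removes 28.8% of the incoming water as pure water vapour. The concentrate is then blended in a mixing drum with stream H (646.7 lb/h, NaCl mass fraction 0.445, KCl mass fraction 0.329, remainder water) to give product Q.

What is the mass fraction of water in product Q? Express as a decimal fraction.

0.362

Vapour removed = 0.288×0.509×1647 = 241.44 lb/h; concentrate = 1405.6 lb/h.
water reaching the mixer = 596.89 (from concentrate) + 646.7×0.226 = 743.04 lb/h.
Product flow = 1405.6 + 646.7 = 2052.3 lb/h; water fraction = 0.362.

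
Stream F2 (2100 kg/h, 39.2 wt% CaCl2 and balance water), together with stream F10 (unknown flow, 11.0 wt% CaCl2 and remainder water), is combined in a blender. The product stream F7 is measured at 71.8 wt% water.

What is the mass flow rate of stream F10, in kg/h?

1343 kg/h

Let F10 be the unknown flow. Total out = 2100 + F10.
water balance: 1276.8 + 0.890·F10 = 0.718·(2100 + F10)
(0.890 − 0.718)·F10 = 0.718×2100 − 1276.8 = 231
F10 = 231 / 0.172 = 1343 kg/h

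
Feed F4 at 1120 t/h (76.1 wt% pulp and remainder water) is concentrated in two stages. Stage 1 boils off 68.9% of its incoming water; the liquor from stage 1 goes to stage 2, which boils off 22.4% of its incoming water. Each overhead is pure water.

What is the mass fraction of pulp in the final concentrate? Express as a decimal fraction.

water in feed = 1120×0.239 = 267.68 t/h.
After stage 1: water left = (1−0.689)×267.68 = 83.248; stream total = 935.57 t/h.
After stage 2: water left = (1−0.224)×83.248 = 64.601; final concentrate = 916.92 t/h.
pulp fraction = 852.32/916.92 = 0.930.

0.930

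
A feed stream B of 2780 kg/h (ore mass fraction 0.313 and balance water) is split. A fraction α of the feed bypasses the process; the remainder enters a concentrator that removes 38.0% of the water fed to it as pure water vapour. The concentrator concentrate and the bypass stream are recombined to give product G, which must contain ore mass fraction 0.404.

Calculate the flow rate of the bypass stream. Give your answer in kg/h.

381.4 kg/h

All 2780×0.313 = 870.14 kg/h of ore reaches G, so G = 870.14/0.404 = 2153.8 kg/h and vapour = 626.19 kg/h.
The evaporator receives (1−α)·2780 of feed at 0.687 water and removes 0.380 of that water:
0.380×0.687×(1−α)×2780 = 626.19
(1−α) = 626.19/725.75 = 0.8628;  α = 0.1372.
Bypass flow = 0.1372×2780 = 381.36 kg/h.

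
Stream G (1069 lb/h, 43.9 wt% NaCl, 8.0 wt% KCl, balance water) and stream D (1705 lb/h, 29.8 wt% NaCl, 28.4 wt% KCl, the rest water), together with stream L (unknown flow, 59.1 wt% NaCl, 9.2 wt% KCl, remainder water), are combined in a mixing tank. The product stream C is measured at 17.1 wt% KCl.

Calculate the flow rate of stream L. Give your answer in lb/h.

Let L be the unknown flow. Total out = 2774 + L.
KCl balance: 569.74 + 0.092·L = 0.171·(2774 + L)
(0.092 − 0.171)·L = 0.171×2774 − 569.74 = -95.386
L = -95.386 / -0.079 = 1207.4 lb/h

1207 lb/h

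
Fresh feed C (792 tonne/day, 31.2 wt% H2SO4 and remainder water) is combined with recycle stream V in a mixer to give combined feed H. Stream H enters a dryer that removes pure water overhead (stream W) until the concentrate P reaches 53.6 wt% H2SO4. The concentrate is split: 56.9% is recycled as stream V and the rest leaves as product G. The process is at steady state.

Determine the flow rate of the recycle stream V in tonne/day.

608.6 tonne/day

Overall H2SO4 balance (none leaves overhead): H2SO4 in fresh feed = H2SO4 in product, i.e. 792×0.312 = (1−0.569)·P·0.536.
P = 247.1/(0.536×0.431) = 1069.6 tonne/day.
Recycle V = 0.569×1069.6 = 608.63 tonne/day.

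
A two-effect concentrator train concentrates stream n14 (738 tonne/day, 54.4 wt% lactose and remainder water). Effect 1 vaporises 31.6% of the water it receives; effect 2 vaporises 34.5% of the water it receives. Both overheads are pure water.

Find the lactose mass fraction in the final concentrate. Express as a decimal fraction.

0.727

water in feed = 738×0.456 = 336.53 tonne/day.
After stage 1: water left = (1−0.316)×336.53 = 230.19; stream total = 631.66 tonne/day.
After stage 2: water left = (1−0.345)×230.19 = 150.77; final concentrate = 552.24 tonne/day.
lactose fraction = 401.47/552.24 = 0.727.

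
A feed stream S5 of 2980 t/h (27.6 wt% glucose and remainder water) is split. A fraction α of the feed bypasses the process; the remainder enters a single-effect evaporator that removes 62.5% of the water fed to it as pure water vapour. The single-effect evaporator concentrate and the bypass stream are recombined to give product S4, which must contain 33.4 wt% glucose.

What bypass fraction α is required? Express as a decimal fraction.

0.616

All 2980×0.276 = 822.48 t/h of glucose reaches S4, so S4 = 822.48/0.334 = 2462.5 t/h and vapour = 517.49 t/h.
The evaporator receives (1−α)·2980 of feed at 0.724 water and removes 0.625 of that water:
0.625×0.724×(1−α)×2980 = 517.49
(1−α) = 517.49/1348.5 = 0.3838;  α = 0.6162.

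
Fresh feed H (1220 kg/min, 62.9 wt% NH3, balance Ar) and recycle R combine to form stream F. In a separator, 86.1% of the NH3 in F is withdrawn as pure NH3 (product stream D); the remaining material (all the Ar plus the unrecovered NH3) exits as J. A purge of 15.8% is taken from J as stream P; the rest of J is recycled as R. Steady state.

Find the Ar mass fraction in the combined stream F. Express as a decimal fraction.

0.7672

Ar enters only via H and leaves only via the purge: 1220×0.371 = 0.158×(Ar in J), and the separator passes all Ar, so Ar in F = Ar in J = 2864.7 kg/min.
NH3 in F: m_A = 1220×0.629 + (1−0.158)·(1−0.861)·m_A, so m_A = 767.38/0.8830 = 869.1 kg/min.
F = 869.1 + 2864.7 = 3733.8 kg/min.
Ar fraction in F = 2864.7/3733.8 = 0.7672.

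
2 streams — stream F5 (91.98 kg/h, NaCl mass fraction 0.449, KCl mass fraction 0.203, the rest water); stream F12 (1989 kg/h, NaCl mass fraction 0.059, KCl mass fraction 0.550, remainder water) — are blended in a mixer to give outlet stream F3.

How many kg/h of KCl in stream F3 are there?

KCl out = KCl in = 91.98×0.203 + 1989×0.550 = 1112.6 kg/h.

1113 kg/h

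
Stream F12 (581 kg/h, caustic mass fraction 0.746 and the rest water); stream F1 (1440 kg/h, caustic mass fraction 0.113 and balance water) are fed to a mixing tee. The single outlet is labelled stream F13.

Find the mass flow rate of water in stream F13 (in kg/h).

water out = water in = 581×0.254 + 1440×0.887 = 1424.9 kg/h.

1425 kg/h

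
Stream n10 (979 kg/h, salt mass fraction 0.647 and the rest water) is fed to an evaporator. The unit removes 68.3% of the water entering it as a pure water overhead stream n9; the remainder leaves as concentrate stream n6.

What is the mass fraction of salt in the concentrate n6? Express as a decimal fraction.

salt is not removed: 979×0.647 = 633.41 kg/h of salt enters n6.
water entering = 979×0.353 = 345.59 kg/h; overhead removed = 0.683×345.59 = 236.04 kg/h.
Concentrate = 979 − 236.04 = 742.96 kg/h.
Mass fraction = 633.41/742.96 = 0.853.

0.853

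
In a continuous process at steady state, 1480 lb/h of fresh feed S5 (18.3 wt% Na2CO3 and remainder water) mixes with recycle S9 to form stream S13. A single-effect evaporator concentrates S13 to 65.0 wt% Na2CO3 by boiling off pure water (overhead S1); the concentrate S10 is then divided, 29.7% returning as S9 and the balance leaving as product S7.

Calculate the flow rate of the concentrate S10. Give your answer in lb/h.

Overall Na2CO3 balance (none leaves overhead): Na2CO3 in fresh feed = Na2CO3 in product, i.e. 1480×0.183 = (1−0.297)·S10·0.650.
S10 = 270.84/(0.650×0.703) = 592.71 lb/h.

592.7 lb/h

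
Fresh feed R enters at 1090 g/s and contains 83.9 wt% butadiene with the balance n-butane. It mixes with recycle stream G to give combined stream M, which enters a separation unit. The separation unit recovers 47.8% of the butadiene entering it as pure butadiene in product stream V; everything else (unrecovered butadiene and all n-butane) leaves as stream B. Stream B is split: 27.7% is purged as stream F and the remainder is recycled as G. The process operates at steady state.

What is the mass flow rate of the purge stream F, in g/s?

387.9 g/s

n-butane enters only via R and leaves only via the purge: 1090×0.161 = 0.277×(n-butane in B), and the separation unit passes all n-butane, so n-butane in M = n-butane in B = 633.54 g/s.
butadiene in M: m_A = 1090×0.839 + (1−0.277)·(1−0.478)·m_A, so m_A = 914.51/0.6226 = 1468.9 g/s.
B = (1−0.478)×1468.9 + 633.54 = 1400.3 g/s.
Purge F = 0.277×1400.3 = 387.88 g/s.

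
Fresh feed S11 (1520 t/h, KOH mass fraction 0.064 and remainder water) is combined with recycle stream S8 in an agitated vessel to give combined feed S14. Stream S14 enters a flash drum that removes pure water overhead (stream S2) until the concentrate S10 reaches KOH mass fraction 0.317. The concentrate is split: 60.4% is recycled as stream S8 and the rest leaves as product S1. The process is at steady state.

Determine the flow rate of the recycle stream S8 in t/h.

Overall KOH balance (none leaves overhead): KOH in fresh feed = KOH in product, i.e. 1520×0.064 = (1−0.604)·S10·0.317.
S10 = 97.28/(0.317×0.396) = 774.94 t/h.
Recycle S8 = 0.604×774.94 = 468.06 t/h.

468.1 t/h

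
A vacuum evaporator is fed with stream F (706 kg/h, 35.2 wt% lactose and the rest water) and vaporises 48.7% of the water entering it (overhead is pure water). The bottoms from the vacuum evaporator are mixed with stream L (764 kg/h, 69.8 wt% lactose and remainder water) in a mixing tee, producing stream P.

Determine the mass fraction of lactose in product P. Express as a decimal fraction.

Vapour removed = 0.487×0.648×706 = 222.8 kg/h; concentrate = 483.2 kg/h.
lactose reaching the mixer = 248.51 (from concentrate) + 764×0.698 = 781.78 kg/h.
Product flow = 483.2 + 764 = 1247.2 kg/h; lactose fraction = 0.627.

0.627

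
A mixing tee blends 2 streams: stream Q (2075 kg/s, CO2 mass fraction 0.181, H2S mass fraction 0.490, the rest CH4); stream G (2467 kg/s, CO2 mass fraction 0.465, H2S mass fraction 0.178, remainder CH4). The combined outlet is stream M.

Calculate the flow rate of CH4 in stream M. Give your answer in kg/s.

1563 kg/s

CH4 out = CH4 in = 2075×0.329 + 2467×0.357 = 1563.4 kg/s.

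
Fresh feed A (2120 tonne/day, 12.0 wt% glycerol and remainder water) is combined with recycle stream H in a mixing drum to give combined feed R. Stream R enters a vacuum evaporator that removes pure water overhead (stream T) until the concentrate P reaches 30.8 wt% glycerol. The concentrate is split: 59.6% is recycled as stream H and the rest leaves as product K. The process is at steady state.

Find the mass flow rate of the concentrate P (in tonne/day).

2044 tonne/day

Overall glycerol balance (none leaves overhead): glycerol in fresh feed = glycerol in product, i.e. 2120×0.120 = (1−0.596)·P·0.308.
P = 254.4/(0.308×0.404) = 2044.5 tonne/day.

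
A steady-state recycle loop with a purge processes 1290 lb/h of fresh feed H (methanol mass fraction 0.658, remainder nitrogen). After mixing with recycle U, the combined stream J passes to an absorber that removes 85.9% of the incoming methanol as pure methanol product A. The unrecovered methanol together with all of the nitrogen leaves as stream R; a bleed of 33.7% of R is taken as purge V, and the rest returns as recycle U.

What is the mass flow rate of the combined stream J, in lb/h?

2245 lb/h

nitrogen enters only via H and leaves only via the purge: 1290×0.342 = 0.337×(nitrogen in R), and the absorber passes all nitrogen, so nitrogen in J = nitrogen in R = 1309.1 lb/h.
methanol in J: m_A = 1290×0.658 + (1−0.337)·(1−0.859)·m_A, so m_A = 848.82/0.9065 = 936.35 lb/h.
J = 936.35 + 1309.1 = 2245.5 lb/h.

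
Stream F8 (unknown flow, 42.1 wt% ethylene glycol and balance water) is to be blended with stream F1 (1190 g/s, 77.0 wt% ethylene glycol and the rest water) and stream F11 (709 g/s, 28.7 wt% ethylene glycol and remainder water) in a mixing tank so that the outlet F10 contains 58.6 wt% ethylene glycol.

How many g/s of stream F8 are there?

Let F8 be the unknown flow. Total out = 1899 + F8.
ethylene glycol balance: 1119.8 + 0.421·F8 = 0.586·(1899 + F8)
(0.421 − 0.586)·F8 = 0.586×1899 − 1119.8 = -6.969
F8 = -6.969 / -0.165 = 42.236 g/s

42.24 g/s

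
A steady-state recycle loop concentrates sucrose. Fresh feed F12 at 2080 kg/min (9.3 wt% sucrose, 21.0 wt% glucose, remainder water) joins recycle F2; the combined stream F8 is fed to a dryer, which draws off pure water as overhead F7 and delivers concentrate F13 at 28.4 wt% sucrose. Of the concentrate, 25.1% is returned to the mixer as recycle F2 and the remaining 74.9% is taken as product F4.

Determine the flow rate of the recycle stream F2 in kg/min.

Overall sucrose balance (none leaves overhead): sucrose in fresh feed = sucrose in product, i.e. 2080×0.093 = (1−0.251)·F13·0.284.
F13 = 193.44/(0.284×0.749) = 909.38 kg/min.
Recycle F2 = 0.251×909.38 = 228.25 kg/min.

228.3 kg/min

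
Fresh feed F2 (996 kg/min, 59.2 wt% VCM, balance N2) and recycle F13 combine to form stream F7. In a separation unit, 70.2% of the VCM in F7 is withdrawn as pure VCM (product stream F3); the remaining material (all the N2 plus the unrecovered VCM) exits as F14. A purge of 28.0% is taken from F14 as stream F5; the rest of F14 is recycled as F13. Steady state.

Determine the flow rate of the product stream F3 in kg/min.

VCM in F7: m_A = 996×0.592 + (1−0.280)·(1−0.702)·m_A, so m_A = 589.63/0.7854 = 750.7 kg/min.
Product F3 = 0.702×750.7 = 526.99 kg/min.

527 kg/min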